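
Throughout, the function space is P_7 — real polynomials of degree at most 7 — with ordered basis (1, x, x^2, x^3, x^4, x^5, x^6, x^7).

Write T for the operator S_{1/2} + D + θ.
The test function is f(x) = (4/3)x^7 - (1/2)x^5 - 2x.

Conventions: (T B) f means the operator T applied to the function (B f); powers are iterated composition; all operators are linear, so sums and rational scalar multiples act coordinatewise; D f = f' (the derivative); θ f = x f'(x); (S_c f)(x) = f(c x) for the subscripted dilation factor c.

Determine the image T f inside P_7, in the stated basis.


g(x) = (299/32)x^7 + (28/3)x^6 - (161/64)x^5 - (5/2)x^4 - 3x - 2

S_{1/2} f = (1/96)x^7 - (1/64)x^5 - x
D f = (28/3)x^6 - (5/2)x^4 - 2
θ f = (28/3)x^7 - (5/2)x^5 - 2x
(S_{1/2} + D + θ) f = (299/32)x^7 + (28/3)x^6 - (161/64)x^5 - (5/2)x^4 - 3x - 2


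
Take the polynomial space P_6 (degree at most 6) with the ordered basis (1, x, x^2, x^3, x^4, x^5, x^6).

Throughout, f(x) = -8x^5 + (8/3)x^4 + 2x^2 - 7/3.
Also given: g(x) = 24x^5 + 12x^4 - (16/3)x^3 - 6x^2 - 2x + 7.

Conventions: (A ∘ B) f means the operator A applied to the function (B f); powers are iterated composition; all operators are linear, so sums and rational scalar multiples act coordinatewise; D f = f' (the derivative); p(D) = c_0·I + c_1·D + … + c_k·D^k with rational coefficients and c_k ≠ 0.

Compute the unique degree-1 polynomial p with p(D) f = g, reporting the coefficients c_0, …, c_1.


p(D) = -3·I − (1/2)·D, i.e. c_0 = -3, c_1 = -1/2

D^0 f = -8x^5 + (8/3)x^4 + 2x^2 - 7/3
D^1 f = -40x^4 + (32/3)x^3 + 4x
matching coefficients of g against c_0 f + c_1 Df + … from the top degree down determines the c_i
solution: c_0 = -3, c_1 = -1/2


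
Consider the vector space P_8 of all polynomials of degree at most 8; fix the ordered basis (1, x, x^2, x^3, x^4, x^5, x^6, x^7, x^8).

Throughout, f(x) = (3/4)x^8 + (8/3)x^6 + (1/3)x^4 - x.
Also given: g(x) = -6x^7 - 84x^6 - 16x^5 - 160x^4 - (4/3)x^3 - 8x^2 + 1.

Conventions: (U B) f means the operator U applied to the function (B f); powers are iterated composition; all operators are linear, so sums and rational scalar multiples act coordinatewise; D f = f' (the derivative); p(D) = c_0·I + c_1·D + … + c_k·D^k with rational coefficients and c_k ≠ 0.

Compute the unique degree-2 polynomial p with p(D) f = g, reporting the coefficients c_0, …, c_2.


D^0 f = (3/4)x^8 + (8/3)x^6 + (1/3)x^4 - x
D^1 f = 6x^7 + 16x^5 + (4/3)x^3 - 1
D^2 f = 42x^6 + 80x^4 + 4x^2
matching coefficients of g against c_0 f + c_1 Df + … from the top degree down determines the c_i
solution: c_0 = 0, c_1 = -1, c_2 = -2

p(D) = -D − 2·D^2, i.e. c_0 = 0, c_1 = -1, c_2 = -2


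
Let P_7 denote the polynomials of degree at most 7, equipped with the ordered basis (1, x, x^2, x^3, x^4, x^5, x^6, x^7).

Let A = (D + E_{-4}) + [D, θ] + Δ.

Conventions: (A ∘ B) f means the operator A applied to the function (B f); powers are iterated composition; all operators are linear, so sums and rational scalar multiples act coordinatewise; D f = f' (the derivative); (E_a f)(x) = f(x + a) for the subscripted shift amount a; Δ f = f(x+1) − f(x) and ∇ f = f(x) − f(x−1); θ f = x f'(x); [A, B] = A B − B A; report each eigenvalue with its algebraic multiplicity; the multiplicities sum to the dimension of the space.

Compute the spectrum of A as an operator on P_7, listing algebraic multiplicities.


image of 1: 1
image of x: x - 1
image of x^2: x^2 - 2x + 17
image of x^3: x^3 - 3x^2 + 51x - 63
image of x^4: x^4 - 4x^3 + 102x^2 - 252x + 257
image of x^5: x^5 - 5x^4 + 170x^3 - 630x^2 + 1285x - 1023
image of x^6: x^6 - 6x^5 + 255x^4 - 1260x^3 + 3855x^2 - 6138x + 4097
image of x^7: x^7 - 7x^6 + 357x^5 - 2205x^4 + 8995x^3 - 21483x^2 + 28679x - 16383
the matrix is upper triangular; its diagonal is (1, 1, 1, 1, 1, 1, 1, 1)
for a triangular matrix the eigenvalues are the diagonal entries, with algebraic multiplicity their repetition count

λ = 1 (multiplicity 8)


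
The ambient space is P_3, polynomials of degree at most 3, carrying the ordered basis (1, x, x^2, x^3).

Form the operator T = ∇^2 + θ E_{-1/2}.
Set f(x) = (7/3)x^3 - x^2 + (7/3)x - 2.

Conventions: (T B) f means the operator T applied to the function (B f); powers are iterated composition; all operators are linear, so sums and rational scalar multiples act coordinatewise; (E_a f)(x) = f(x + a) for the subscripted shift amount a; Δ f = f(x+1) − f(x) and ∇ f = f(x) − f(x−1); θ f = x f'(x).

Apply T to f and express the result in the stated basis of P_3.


∇ f = 7x^2 - 9x + 17/3
∇ ∇ f = 14x - 16
E_{-1/2} f = (7/3)x^3 - (9/2)x^2 + (61/12)x - 89/24
θ E_{-1/2} f = 7x^3 - 9x^2 + (61/12)x
(∇^2 + θ E_{-1/2}) f = 7x^3 - 9x^2 + (229/12)x - 16

the result is g(x) = 7x^3 - 9x^2 + (229/12)x - 16


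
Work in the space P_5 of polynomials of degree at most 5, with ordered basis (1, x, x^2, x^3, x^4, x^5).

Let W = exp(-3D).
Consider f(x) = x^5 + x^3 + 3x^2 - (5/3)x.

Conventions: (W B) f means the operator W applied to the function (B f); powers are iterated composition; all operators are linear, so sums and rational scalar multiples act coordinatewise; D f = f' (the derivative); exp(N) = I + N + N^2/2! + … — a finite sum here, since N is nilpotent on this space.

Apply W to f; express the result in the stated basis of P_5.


order-1 term: -15x^4 - 9x^2 - 18x + 5
order-2 term: 90x^3 + 27x + 27
order-3 term: -270x^2 - 27
order-4 term: 405x
order-5 term: -243
the series for exp(-3D) f terminates at order 5
exp(-3D) f = x^5 - 15x^4 + 91x^3 - 276x^2 + (1237/3)x - 238

the result is g(x) = x^5 - 15x^4 + 91x^3 - 276x^2 + (1237/3)x - 238


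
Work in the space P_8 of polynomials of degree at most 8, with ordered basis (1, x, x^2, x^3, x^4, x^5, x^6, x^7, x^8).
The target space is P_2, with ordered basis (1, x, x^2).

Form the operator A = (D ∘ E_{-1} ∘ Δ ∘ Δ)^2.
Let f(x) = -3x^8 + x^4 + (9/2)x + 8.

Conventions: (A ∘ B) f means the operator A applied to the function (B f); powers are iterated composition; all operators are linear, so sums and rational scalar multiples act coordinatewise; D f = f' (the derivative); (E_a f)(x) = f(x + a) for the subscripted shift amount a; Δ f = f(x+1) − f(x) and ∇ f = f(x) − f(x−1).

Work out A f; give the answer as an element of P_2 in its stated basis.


Δ f = -24x^7 - 84x^6 - 168x^5 - 210x^4 - 164x^3 - 78x^2 - 20x + 5/2
Δ Δ f = -168x^6 - 1008x^5 - 2940x^4 - 5040x^3 - 5196x^2 - 3000x - 748
E_{-1} Δ Δ f = -168x^6 - 420x^4 - 156x^2 - 4
D (E_{-1} ∘ Δ ∘ Δ) f = -1008x^5 - 1680x^3 - 312x
Δ (D ∘ E_{-1} ∘ Δ ∘ Δ) f = -5040x^4 - 10080x^3 - 15120x^2 - 10080x - 3000
Δ Δ (D ∘ E_{-1} ∘ Δ ∘ Δ) f = -20160x^3 - 60480x^2 - 80640x - 40320
E_{-1} Δ Δ (D ∘ E_{-1} ∘ Δ ∘ Δ) f = -20160x^3 - 20160x
D (E_{-1} ∘ Δ ∘ Δ) (D ∘ E_{-1} ∘ Δ ∘ Δ) f = -60480x^2 - 20160

g(x) = -60480x^2 - 20160


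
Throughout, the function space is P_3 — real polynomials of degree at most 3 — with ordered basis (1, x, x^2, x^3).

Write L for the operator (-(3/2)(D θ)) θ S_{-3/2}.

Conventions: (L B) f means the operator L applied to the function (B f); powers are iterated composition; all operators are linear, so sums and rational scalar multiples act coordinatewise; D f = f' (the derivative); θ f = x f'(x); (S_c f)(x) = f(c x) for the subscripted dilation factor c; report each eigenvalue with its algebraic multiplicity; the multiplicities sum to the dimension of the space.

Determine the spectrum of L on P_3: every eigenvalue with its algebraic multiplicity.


λ = 0 (multiplicity 4)

image of 1: 0
image of x: 9/4
image of x^2: -27x
image of x^3: (2187/16)x^2
the matrix is upper triangular; its diagonal is (0, 0, 0, 0)
for a triangular matrix the eigenvalues are the diagonal entries, with algebraic multiplicity their repetition count


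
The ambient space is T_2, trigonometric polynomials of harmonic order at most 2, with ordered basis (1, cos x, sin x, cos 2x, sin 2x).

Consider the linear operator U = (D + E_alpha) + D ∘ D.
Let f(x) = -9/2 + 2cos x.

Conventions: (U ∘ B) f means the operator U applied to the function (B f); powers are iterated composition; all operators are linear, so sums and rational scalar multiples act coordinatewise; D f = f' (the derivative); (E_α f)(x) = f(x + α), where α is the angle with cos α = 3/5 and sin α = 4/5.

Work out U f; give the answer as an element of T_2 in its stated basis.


D f = -2sin x
E_alpha f = -9/2 + (6/5)cos x - (8/5)sin x
(D + E_alpha) f = -9/2 + (6/5)cos x - (18/5)sin x
D f = -2sin x
D D f = -2cos x
((D + E_alpha) + D ∘ D) f = -9/2 - (4/5)cos x - (18/5)sin x

g(x) = -9/2 - (4/5)cos x - (18/5)sin x


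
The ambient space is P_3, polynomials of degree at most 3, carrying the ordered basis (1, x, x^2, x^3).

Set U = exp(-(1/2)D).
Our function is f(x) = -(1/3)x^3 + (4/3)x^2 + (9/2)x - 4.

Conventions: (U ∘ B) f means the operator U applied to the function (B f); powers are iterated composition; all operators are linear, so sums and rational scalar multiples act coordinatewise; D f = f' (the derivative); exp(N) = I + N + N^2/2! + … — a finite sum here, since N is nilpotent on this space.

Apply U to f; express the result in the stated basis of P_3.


the result is g(x) = -(1/3)x^3 + (11/6)x^2 + (35/12)x - 47/8

order-1 term: (1/2)x^2 - (4/3)x - 9/4
order-2 term: -(1/4)x + 1/3
order-3 term: 1/24
the series for exp(-(1/2)D) f terminates at order 3
exp(-(1/2)D) f = -(1/3)x^3 + (11/6)x^2 + (35/12)x - 47/8


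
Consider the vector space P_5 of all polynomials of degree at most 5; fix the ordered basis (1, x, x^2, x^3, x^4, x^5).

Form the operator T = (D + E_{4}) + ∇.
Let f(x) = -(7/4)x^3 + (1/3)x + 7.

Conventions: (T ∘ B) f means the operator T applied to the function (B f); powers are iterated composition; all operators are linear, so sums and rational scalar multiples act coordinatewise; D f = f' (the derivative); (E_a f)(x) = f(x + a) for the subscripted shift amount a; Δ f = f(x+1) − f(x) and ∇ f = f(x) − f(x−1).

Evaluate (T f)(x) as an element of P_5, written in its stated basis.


D f = -(21/4)x^2 + 1/3
E_{4} f = -(7/4)x^3 - 21x^2 - (251/3)x - 311/3
(D + E_{4}) f = -(7/4)x^3 - (105/4)x^2 - (251/3)x - 310/3
∇ f = -(21/4)x^2 + (21/4)x - 17/12
((D + E_{4}) + ∇) f = -(7/4)x^3 - (63/2)x^2 - (941/12)x - 419/4

g(x) = -(7/4)x^3 - (63/2)x^2 - (941/12)x - 419/4


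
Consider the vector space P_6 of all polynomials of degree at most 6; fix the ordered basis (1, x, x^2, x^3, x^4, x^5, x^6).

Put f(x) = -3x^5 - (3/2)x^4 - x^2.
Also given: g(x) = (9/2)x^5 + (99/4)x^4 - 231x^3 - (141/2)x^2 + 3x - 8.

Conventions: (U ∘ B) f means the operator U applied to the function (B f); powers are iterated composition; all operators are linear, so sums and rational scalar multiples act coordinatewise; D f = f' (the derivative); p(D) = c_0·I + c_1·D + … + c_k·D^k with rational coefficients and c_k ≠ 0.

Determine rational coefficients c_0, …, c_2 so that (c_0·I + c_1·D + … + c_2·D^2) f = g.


D^0 f = -3x^5 - (3/2)x^4 - x^2
D^1 f = -15x^4 - 6x^3 - 2x
D^2 f = -60x^3 - 18x^2 - 2
matching coefficients of g against c_0 f + c_1 Df + … from the top degree down determines the c_i
solution: c_0 = -3/2, c_1 = -3/2, c_2 = 4

p(D) = -(3/2)·I − (3/2)·D + 4·D^2, i.e. c_0 = -3/2, c_1 = -3/2, c_2 = 4


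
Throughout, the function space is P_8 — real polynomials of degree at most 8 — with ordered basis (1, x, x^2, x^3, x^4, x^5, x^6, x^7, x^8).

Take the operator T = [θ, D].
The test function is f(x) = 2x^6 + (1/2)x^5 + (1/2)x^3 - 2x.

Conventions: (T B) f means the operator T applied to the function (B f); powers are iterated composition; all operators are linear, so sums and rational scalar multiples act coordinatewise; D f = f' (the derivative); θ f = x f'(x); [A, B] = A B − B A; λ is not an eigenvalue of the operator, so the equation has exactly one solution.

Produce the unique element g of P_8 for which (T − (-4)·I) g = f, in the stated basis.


write g with unknown coordinates in the stated basis and equate coefficients in (T − (-4)·I) g = f
solving from the highest basis element down gives g = (1/2)x^6 + (7/8)x^5 + (35/32)x^4 + (39/32)x^3 + (117/128)x^2 - (11/256)x - 11/1024
check: T g = -3x^5 - (35/8)x^4 - (35/8)x^3 - (117/32)x^2 - (117/64)x + 11/256
so T g − (-4)·g = 2x^6 + (1/2)x^5 + (1/2)x^3 - 2x = f ✓

the result is g(x) = (1/2)x^6 + (7/8)x^5 + (35/32)x^4 + (39/32)x^3 + (117/128)x^2 - (11/256)x - 11/1024


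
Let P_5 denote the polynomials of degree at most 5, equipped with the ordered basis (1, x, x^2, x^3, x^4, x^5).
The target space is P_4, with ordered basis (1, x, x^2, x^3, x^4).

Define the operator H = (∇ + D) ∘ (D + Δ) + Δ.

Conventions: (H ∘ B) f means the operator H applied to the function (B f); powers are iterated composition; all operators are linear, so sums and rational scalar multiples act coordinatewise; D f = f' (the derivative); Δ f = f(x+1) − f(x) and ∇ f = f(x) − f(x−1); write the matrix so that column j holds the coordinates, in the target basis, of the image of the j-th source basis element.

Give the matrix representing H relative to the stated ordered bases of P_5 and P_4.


the matrix is [[0, 1, 9, 1, 11, 1]; [0, 0, 2, 27, 4, 55]; [0, 0, 0, 3, 54, 10]; [0, 0, 0, 0, 4, 90]; [0, 0, 0, 0, 0, 5]] (rows listed top to bottom)

image of 1: 0
image of x: 1
image of x^2: 2x + 9
image of x^3: 3x^2 + 27x + 1
image of x^4: 4x^3 + 54x^2 + 4x + 11
image of x^5: 5x^4 + 90x^3 + 10x^2 + 55x + 1
each image's coordinates form column j of the matrix


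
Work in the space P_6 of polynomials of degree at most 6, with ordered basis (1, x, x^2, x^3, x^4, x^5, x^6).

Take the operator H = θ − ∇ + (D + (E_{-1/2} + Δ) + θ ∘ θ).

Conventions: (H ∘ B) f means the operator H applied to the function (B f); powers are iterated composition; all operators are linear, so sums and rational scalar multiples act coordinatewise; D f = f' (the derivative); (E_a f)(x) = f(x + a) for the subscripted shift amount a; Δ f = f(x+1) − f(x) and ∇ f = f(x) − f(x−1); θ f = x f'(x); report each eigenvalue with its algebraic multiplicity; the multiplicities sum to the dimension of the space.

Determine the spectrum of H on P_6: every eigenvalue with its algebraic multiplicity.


λ = 1 (multiplicity 1), λ = 3 (multiplicity 1), λ = 7 (multiplicity 1), λ = 13 (multiplicity 1), λ = 21 (multiplicity 1), λ = 31 (multiplicity 1), λ = 43 (multiplicity 1)

image of 1: 1
image of x: 3x + 1/2
image of x^2: 7x^2 + x + 9/4
image of x^3: 13x^3 + (3/2)x^2 + (27/4)x - 1/8
image of x^4: 21x^4 + 2x^3 + (27/2)x^2 - (1/2)x + 33/16
image of x^5: 31x^5 + (5/2)x^4 + (45/2)x^3 - (5/4)x^2 + (165/16)x - 1/32
image of x^6: 43x^6 + 3x^5 + (135/4)x^4 - (5/2)x^3 + (495/16)x^2 - (3/16)x + 129/64
the matrix is upper triangular; its diagonal is (1, 3, 7, 13, 21, 31, 43)
for a triangular matrix the eigenvalues are the diagonal entries, with algebraic multiplicity their repetition count


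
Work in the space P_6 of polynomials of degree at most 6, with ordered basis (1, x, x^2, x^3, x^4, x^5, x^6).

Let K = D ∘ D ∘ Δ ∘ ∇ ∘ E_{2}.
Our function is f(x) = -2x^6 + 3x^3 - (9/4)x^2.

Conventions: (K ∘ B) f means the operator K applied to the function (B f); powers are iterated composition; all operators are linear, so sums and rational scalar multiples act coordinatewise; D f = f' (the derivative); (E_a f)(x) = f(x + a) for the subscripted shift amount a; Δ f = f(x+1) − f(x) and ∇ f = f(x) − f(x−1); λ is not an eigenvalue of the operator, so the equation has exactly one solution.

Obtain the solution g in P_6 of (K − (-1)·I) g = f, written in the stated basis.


g(x) = -2x^6 + 3x^3 + (2871/4)x^2 + 2880x + 3000

write g with unknown coordinates in the stated basis and equate coefficients in (K − (-1)·I) g = f
solving from the highest basis element down gives g = -2x^6 + 3x^3 + (2871/4)x^2 + 2880x + 3000
check: K g = -720x^2 - 2880x - 3000
so K g − (-1)·g = -2x^6 + 3x^3 - (9/4)x^2 = f ✓


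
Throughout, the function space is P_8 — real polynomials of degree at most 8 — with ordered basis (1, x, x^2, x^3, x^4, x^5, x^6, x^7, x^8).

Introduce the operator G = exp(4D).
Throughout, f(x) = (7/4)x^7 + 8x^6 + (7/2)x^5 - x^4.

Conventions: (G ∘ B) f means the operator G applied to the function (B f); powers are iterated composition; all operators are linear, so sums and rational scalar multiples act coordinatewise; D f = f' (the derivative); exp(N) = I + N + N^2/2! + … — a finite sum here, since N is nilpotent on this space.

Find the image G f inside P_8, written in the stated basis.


order-1 term: 49x^6 + 192x^5 + 70x^4 - 16x^3
order-2 term: 588x^5 + 1920x^4 + 560x^3 - 96x^2
order-3 term: 3920x^4 + 10240x^3 + 2240x^2 - 256x
order-4 term: 15680x^3 + 30720x^2 + 4480x - 256
order-5 term: 37632x^2 + 49152x + 3584
order-6 term: 50176x + 32768
order-7 term: 28672
the series for exp(4D) f terminates at order 7
exp(4D) f = (7/4)x^7 + 57x^6 + (1567/2)x^5 + 5909x^4 + 26464x^3 + 70496x^2 + 103552x + 64768

the image equals g(x) = (7/4)x^7 + 57x^6 + (1567/2)x^5 + 5909x^4 + 26464x^3 + 70496x^2 + 103552x + 64768


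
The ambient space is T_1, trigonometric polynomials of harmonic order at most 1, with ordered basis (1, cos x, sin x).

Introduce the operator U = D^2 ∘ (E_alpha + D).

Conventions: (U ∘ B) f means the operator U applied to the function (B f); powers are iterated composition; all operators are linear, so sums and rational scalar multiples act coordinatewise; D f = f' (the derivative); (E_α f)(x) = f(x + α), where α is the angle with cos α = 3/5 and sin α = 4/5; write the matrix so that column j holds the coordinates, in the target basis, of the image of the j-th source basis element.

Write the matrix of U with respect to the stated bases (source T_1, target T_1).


image of 1: 0
image of cos x: -(3/5)cos x + (9/5)sin x
image of sin x: -(9/5)cos x - (3/5)sin x
each image's coordinates form column j of the matrix

the matrix is [[0, 0, 0]; [0, -3/5, -9/5]; [0, 9/5, -3/5]] (rows listed top to bottom)


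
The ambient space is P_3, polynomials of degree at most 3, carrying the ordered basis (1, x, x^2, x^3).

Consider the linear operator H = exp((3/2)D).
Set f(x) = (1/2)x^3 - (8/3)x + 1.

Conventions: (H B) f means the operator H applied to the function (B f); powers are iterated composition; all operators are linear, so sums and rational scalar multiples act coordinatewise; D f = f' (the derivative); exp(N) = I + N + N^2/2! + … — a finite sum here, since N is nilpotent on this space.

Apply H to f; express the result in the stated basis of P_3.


the result is g(x) = (1/2)x^3 + (9/4)x^2 + (17/24)x - 21/16

order-1 term: (9/4)x^2 - 4
order-2 term: (27/8)x
order-3 term: 27/16
the series for exp((3/2)D) f terminates at order 3
exp((3/2)D) f = (1/2)x^3 + (9/4)x^2 + (17/24)x - 21/16


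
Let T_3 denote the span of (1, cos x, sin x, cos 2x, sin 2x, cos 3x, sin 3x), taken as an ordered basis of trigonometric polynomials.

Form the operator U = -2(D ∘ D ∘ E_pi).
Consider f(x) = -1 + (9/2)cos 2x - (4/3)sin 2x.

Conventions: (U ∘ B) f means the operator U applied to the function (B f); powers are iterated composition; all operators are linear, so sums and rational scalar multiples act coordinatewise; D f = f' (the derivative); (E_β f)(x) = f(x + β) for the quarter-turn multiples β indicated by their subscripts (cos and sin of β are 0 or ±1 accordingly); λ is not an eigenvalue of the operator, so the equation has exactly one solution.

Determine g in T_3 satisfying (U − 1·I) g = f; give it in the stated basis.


write g with unknown coordinates in the stated basis and equate coefficients in (U − 1·I) g = f
solving from the highest basis element down gives g = 1 + (9/14)cos 2x - (4/21)sin 2x
check: U g = (36/7)cos 2x - (32/21)sin 2x
so U g − 1·g = -1 + (9/2)cos 2x - (4/3)sin 2x = f ✓

the result is g(x) = 1 + (9/14)cos 2x - (4/21)sin 2x


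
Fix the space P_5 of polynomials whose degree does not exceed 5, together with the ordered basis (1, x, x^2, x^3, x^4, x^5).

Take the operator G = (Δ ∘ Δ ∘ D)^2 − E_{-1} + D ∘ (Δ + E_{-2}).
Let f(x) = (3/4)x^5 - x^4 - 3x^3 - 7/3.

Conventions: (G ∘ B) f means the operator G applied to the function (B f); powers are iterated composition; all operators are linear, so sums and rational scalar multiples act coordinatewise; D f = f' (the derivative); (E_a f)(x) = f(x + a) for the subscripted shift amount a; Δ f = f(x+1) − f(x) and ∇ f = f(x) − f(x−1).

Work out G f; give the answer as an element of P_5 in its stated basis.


the result is g(x) = -(3/4)x^5 + (17/2)x^4 - (55/2)x^3 + 120x^2 - (583/4)x + 287/6

D f = (15/4)x^4 - 4x^3 - 9x^2
Δ D f = 15x^3 + (21/2)x^2 - 15x - 37/4
Δ Δ D f = 45x^2 + 66x + 21/2
D (Δ ∘ Δ ∘ D) f = 90x + 66
Δ D (Δ ∘ Δ ∘ D) f = 90
Δ Δ D (Δ ∘ Δ ∘ D) f = 0
E_{-1} f = (3/4)x^5 - (19/4)x^4 + (17/2)x^3 - (9/2)x^2 - (5/4)x - 13/12
(-E_{-1}) f = -(3/4)x^5 + (19/4)x^4 - (17/2)x^3 + (9/2)x^2 + (5/4)x + 13/12
Δ f = (15/4)x^4 + (7/2)x^3 - (15/2)x^2 - (37/4)x - 13/4
E_{-2} f = (3/4)x^5 - (17/2)x^4 + 35x^3 - 66x^2 + 56x - 55/3
(Δ + E_{-2}) f = (3/4)x^5 - (19/4)x^4 + (77/2)x^3 - (147/2)x^2 + (187/4)x - 259/12
D (Δ + E_{-2}) f = (15/4)x^4 - 19x^3 + (231/2)x^2 - 147x + 187/4
((Δ ∘ Δ ∘ D)^2 − E_{-1} + D ∘ (Δ + E_{-2})) f = -(3/4)x^5 + (17/2)x^4 - (55/2)x^3 + 120x^2 - (583/4)x + 287/6


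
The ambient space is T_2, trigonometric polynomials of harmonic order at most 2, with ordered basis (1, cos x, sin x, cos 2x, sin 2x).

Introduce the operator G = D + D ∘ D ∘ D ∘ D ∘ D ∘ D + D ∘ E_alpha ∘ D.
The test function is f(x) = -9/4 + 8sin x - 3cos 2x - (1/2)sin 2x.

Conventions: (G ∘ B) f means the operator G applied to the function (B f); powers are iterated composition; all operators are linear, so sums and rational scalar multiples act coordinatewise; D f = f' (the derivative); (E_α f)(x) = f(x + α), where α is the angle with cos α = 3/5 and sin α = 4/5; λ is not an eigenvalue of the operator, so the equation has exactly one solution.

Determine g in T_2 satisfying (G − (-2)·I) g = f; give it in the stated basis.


write g with unknown coordinates in the stated basis and equate coefficients in (G − (-2)·I) g = f
solving from the highest basis element down gives g = -9/8 - 8cos x + 16sin x + (4543/92744)cos 2x + (899/92744)sin 2x
check: G g = 16cos x - 24sin x - (143659/46372)cos 2x - (24085/46372)sin 2x
so G g − (-2)·g = -9/4 + 8sin x - 3cos 2x - (1/2)sin 2x = f ✓

the result is g(x) = -9/8 - 8cos x + 16sin x + (4543/92744)cos 2x + (899/92744)sin 2x


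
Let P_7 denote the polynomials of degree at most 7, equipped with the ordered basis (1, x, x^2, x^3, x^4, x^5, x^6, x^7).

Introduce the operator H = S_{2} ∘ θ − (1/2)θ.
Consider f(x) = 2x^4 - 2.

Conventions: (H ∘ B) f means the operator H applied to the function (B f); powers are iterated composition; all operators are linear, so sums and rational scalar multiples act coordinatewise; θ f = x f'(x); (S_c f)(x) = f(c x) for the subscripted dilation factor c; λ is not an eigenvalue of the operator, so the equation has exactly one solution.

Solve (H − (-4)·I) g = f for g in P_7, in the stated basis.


write g with unknown coordinates in the stated basis and equate coefficients in (H − (-4)·I) g = f
solving from the highest basis element down gives g = (1/33)x^4 - 1/2
check: H g = (62/33)x^4
so H g − (-4)·g = 2x^4 - 2 = f ✓

the image equals g(x) = (1/33)x^4 - 1/2


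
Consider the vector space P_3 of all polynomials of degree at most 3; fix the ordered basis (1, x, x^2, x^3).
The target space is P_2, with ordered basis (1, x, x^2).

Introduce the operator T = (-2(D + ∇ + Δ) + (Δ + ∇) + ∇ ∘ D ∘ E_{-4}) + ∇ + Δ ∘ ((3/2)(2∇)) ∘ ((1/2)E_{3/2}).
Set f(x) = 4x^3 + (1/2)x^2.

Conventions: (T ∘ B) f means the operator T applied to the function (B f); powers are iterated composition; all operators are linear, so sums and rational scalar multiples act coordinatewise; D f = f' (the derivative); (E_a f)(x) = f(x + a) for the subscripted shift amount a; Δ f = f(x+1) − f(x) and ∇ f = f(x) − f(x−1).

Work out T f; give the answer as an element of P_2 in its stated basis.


the image equals g(x) = -36x^2 + 45x - 56

D f = 12x^2 + x
∇ f = 12x^2 - 11x + 7/2
Δ f = 12x^2 + 13x + 9/2
(D + ∇ + Δ) f = 36x^2 + 3x + 8
(-2(D + ∇ + Δ)) f = -72x^2 - 6x - 16
Δ f = 12x^2 + 13x + 9/2
∇ f = 12x^2 - 11x + 7/2
(Δ + ∇) f = 24x^2 + 2x + 8
E_{-4} f = 4x^3 - (95/2)x^2 + 188x - 248
D E_{-4} f = 12x^2 - 95x + 188
∇ D E_{-4} f = 24x - 107
(-2(D + ∇ + Δ) + (Δ + ∇) + ∇ ∘ D ∘ E_{-4}) f = -48x^2 + 20x - 115
∇ f = 12x^2 - 11x + 7/2
E_{3/2} f = 4x^3 + (37/2)x^2 + (57/2)x + 117/8
((1/2)E_{3/2}) f = 2x^3 + (37/4)x^2 + (57/4)x + 117/16
∇ ((1/2)E_{3/2}) f = 6x^2 + (25/2)x + 7
(2∇) ((1/2)E_{3/2}) f = 12x^2 + 25x + 14
((3/2)(2∇)) ((1/2)E_{3/2}) f = 18x^2 + (75/2)x + 21
Δ ((3/2)(2∇)) ((1/2)E_{3/2}) f = 36x + 111/2
((-2(D + ∇ + Δ) + (Δ + ∇) + ∇ ∘ D ∘ E_{-4}) + ∇ + Δ ∘ ((3/2)(2∇)) ∘ ((1/2)E_{3/2})) f = -36x^2 + 45x - 56


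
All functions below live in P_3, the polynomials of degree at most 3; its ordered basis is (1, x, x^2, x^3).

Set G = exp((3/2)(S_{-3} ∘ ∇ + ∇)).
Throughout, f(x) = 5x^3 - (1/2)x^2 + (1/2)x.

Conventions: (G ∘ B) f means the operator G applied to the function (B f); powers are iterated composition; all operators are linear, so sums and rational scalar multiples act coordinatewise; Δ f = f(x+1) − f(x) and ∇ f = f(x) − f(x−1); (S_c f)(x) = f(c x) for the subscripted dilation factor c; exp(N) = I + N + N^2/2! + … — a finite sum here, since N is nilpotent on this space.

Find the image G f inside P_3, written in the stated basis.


the image equals g(x) = 5x^3 + (449/2)x^2 - (1253/2)x - 1845/2

order-1 term: 225x^2 + 48x + 18
order-2 term: -675x - 531/2
order-3 term: -675
the series for exp((3/2)(S_{-3} ∘ ∇ + ∇)) f terminates at order 3
exp((3/2)(S_{-3} ∘ ∇ + ∇)) f = 5x^3 + (449/2)x^2 - (1253/2)x - 1845/2


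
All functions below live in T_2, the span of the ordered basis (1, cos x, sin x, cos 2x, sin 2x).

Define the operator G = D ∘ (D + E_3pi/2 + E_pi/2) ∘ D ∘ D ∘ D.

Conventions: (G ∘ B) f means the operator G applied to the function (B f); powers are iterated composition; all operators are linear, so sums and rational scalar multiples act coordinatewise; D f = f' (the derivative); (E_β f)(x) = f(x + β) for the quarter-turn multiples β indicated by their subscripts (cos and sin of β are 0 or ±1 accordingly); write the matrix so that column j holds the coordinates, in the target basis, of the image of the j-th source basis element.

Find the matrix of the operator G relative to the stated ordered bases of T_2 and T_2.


the matrix is [[0, 0, 0, 0, 0]; [0, 0, 1, 0, 0]; [0, -1, 0, 0, 0]; [0, 0, 0, -32, 32]; [0, 0, 0, -32, -32]] (rows listed top to bottom)

image of 1: 0
image of cos x: -sin x
image of sin x: cos x
image of cos 2x: -32cos 2x - 32sin 2x
image of sin 2x: 32cos 2x - 32sin 2x
each image's coordinates form column j of the matrix


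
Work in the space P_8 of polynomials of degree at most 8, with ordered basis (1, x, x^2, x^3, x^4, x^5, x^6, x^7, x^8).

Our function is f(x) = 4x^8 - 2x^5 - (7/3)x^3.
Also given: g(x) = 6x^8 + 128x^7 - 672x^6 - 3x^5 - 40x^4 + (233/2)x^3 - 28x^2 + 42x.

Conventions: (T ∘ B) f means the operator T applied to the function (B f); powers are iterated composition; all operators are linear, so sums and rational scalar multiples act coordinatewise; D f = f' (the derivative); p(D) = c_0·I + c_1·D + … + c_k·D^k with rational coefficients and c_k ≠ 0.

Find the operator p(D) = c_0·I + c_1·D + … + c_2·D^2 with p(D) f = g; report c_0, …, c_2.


c_0 = 3/2, c_1 = 4, c_2 = -3

D^0 f = 4x^8 - 2x^5 - (7/3)x^3
D^1 f = 32x^7 - 10x^4 - 7x^2
D^2 f = 224x^6 - 40x^3 - 14x
matching coefficients of g against c_0 f + c_1 Df + … from the top degree down determines the c_i
solution: c_0 = 3/2, c_1 = 4, c_2 = -3


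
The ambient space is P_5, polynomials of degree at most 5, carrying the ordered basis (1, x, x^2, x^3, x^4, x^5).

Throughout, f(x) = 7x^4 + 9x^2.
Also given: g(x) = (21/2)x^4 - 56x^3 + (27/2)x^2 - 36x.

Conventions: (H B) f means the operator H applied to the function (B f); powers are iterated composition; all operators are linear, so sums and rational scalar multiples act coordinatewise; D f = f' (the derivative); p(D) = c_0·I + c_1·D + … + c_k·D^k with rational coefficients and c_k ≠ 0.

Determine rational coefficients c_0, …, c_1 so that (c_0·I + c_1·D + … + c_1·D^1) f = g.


D^0 f = 7x^4 + 9x^2
D^1 f = 28x^3 + 18x
matching coefficients of g against c_0 f + c_1 Df + … from the top degree down determines the c_i
solution: c_0 = 3/2, c_1 = -2

c_0 = 3/2, c_1 = -2


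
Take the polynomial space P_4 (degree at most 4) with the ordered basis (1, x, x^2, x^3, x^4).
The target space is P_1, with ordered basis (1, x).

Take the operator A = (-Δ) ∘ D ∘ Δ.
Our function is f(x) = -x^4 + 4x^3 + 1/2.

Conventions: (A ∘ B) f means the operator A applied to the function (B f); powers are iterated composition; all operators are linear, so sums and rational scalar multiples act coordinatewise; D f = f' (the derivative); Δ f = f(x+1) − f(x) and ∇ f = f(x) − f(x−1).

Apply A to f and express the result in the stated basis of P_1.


Δ f = -4x^3 + 6x^2 + 8x + 3
D Δ f = -12x^2 + 12x + 8
Δ (D ∘ Δ) f = -24x
(-Δ) (D ∘ Δ) f = 24x

g(x) = 24x


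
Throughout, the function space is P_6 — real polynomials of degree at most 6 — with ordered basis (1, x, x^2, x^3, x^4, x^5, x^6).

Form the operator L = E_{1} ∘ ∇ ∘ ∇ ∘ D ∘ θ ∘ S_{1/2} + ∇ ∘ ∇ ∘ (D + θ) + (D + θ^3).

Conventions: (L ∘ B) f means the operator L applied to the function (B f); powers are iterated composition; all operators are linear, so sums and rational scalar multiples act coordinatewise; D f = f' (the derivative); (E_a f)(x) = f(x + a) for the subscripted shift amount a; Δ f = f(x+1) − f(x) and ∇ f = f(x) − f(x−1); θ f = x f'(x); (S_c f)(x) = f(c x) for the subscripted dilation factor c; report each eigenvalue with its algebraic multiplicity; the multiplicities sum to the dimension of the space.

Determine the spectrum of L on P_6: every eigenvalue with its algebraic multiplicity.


λ = 0 (multiplicity 1), λ = 1 (multiplicity 1), λ = 8 (multiplicity 1), λ = 27 (multiplicity 1), λ = 64 (multiplicity 1), λ = 125 (multiplicity 1), λ = 216 (multiplicity 1)

image of 1: 0
image of x: x + 1
image of x^2: 8x^2 + 2x + 4
image of x^3: 27x^3 + 3x^2 + 18x - 39/4
image of x^4: 64x^4 + 4x^3 + 48x^2 - 66x + 32
image of x^5: 125x^5 + 5x^4 + 100x^3 - (1845/8)x^2 + 230x - 1255/16
image of x^6: 216x^6 + 6x^5 + 180x^4 - (2355/4)x^3 + 900x^2 - (5235/8)x + 192
the matrix is upper triangular; its diagonal is (0, 1, 8, 27, 64, 125, 216)
for a triangular matrix the eigenvalues are the diagonal entries, with algebraic multiplicity their repetition count


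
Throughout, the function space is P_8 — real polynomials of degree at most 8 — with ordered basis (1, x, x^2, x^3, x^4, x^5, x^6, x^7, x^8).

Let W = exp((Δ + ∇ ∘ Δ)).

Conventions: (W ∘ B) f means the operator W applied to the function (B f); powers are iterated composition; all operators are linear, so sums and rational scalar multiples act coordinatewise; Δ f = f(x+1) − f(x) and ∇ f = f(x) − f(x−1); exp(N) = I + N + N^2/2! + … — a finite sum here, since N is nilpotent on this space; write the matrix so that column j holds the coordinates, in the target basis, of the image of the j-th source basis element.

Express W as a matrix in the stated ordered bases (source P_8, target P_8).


image of 1: 1
image of x: x + 1
image of x^2: x^2 + 2x + 4
image of x^3: x^3 + 3x^2 + 12x + 11
image of x^4: x^4 + 4x^3 + 24x^2 + 44x + 53
image of x^5: x^5 + 5x^4 + 40x^3 + 110x^2 + 265x + 222
image of x^6: x^6 + 6x^5 + 60x^4 + 220x^3 + 795x^2 + 1332x + 1255
image of x^7: x^7 + 7x^6 + 84x^5 + 385x^4 + 1855x^3 + 4662x^2 + 8785x + 6785
image of x^8: x^8 + 8x^7 + 112x^6 + 616x^5 + 3710x^4 + 12432x^3 + 35140x^2 + 54280x + 44014
each image's coordinates form column j of the matrix

the matrix is [[1, 1, 4, 11, 53, 222, 1255, 6785, 44014]; [0, 1, 2, 12, 44, 265, 1332, 8785, 54280]; [0, 0, 1, 3, 24, 110, 795, 4662, 35140]; [0, 0, 0, 1, 4, 40, 220, 1855, 12432]; [0, 0, 0, 0, 1, 5, 60, 385, 3710]; [0, 0, 0, 0, 0, 1, 6, 84, 616]; [0, 0, 0, 0, 0, 0, 1, 7, 112]; [0, 0, 0, 0, 0, 0, 0, 1, 8]; [0, 0, 0, 0, 0, 0, 0, 0, 1]] (rows listed top to bottom)


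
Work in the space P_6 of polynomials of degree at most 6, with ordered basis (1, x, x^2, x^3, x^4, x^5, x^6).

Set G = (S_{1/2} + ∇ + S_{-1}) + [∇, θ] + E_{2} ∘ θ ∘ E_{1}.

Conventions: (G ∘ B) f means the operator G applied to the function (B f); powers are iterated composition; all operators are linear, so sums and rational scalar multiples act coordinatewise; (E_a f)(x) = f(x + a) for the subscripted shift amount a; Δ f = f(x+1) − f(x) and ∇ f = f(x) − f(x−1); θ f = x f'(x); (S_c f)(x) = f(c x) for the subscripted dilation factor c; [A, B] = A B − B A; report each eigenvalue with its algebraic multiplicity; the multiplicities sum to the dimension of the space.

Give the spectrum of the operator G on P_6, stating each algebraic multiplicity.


λ = 1/2 (multiplicity 1), λ = 2 (multiplicity 1), λ = 17/8 (multiplicity 1), λ = 13/4 (multiplicity 1), λ = 129/32 (multiplicity 1), λ = 81/16 (multiplicity 1), λ = 449/64 (multiplicity 1)

image of 1: 2
image of x: (1/2)x + 4
image of x^2: (13/4)x^2 + 14x + 9
image of x^3: (17/8)x^3 + 30x^2 + 54x + 58
image of x^4: (81/16)x^4 + 52x^3 + 162x^2 + 340x + 211
image of x^5: (129/32)x^5 + 80x^4 + 360x^3 + 1120x^2 + 1460x + 816
image of x^6: (449/64)x^6 + 114x^5 + 675x^4 + 2780x^3 + 5595x^2 + 6354x + 2909
the matrix is upper triangular; its diagonal is (2, 1/2, 13/4, 17/8, 81/16, 129/32, 449/64)
for a triangular matrix the eigenvalues are the diagonal entries, with algebraic multiplicity their repetition count


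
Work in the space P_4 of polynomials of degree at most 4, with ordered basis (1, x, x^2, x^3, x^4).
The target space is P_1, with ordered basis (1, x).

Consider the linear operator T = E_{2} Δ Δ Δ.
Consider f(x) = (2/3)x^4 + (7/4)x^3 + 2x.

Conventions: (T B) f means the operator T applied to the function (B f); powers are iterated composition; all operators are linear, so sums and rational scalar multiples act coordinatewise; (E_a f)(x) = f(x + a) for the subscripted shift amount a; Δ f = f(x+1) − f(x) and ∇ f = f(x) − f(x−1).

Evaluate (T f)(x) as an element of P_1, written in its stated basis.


the result is g(x) = 16x + 133/2

Δ f = (8/3)x^3 + (37/4)x^2 + (95/12)x + 53/12
Δ Δ f = 8x^2 + (53/2)x + 119/6
Δ Δ Δ f = 16x + 69/2
E_{2} Δ Δ Δ f = 16x + 133/2


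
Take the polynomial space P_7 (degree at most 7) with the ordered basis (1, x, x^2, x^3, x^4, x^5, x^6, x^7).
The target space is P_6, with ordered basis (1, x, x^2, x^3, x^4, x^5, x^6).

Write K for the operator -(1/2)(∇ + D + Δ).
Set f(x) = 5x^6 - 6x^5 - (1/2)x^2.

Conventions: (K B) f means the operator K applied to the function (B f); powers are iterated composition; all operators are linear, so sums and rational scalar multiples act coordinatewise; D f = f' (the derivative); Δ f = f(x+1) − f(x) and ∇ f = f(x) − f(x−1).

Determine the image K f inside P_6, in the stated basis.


g(x) = -45x^5 + 45x^4 - 100x^3 + 60x^2 - (57/2)x + 6

∇ f = 30x^5 - 105x^4 + 160x^3 - 135x^2 + 59x - 21/2
D f = 30x^5 - 30x^4 - x
Δ f = 30x^5 + 45x^4 + 40x^3 + 15x^2 - x - 3/2
(∇ + D + Δ) f = 90x^5 - 90x^4 + 200x^3 - 120x^2 + 57x - 12
(-(1/2)(∇ + D + Δ)) f = -45x^5 + 45x^4 - 100x^3 + 60x^2 - (57/2)x + 6


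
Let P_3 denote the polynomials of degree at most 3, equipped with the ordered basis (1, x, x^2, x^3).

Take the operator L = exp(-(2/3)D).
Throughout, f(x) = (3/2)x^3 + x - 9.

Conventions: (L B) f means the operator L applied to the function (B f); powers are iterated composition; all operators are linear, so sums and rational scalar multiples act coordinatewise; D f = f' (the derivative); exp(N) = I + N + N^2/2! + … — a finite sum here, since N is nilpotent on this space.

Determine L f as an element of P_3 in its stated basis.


the result is g(x) = (3/2)x^3 - 3x^2 + 3x - 91/9

order-1 term: -3x^2 - 2/3
order-2 term: 2x
order-3 term: -4/9
the series for exp(-(2/3)D) f terminates at order 3
exp(-(2/3)D) f = (3/2)x^3 - 3x^2 + 3x - 91/9


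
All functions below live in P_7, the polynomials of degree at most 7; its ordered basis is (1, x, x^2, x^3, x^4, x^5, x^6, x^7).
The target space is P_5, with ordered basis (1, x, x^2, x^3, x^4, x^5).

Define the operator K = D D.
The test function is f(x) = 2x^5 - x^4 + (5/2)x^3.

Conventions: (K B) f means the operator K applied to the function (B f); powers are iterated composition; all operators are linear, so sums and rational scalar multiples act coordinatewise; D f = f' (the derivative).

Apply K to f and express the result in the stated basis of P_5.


the result is g(x) = 40x^3 - 12x^2 + 15x

D f = 10x^4 - 4x^3 + (15/2)x^2
D D f = 40x^3 - 12x^2 + 15x


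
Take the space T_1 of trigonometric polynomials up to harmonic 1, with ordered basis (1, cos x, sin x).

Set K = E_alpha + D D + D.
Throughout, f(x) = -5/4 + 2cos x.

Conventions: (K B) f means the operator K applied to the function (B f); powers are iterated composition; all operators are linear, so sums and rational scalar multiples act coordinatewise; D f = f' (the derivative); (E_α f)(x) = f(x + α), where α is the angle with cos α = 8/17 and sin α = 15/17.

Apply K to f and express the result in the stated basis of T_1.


the result is g(x) = -5/4 - (18/17)cos x - (64/17)sin x

E_alpha f = -5/4 + (16/17)cos x - (30/17)sin x
D f = -2sin x
D D f = -2cos x
D f = -2sin x
(E_alpha + D D + D) f = -5/4 - (18/17)cos x - (64/17)sin x


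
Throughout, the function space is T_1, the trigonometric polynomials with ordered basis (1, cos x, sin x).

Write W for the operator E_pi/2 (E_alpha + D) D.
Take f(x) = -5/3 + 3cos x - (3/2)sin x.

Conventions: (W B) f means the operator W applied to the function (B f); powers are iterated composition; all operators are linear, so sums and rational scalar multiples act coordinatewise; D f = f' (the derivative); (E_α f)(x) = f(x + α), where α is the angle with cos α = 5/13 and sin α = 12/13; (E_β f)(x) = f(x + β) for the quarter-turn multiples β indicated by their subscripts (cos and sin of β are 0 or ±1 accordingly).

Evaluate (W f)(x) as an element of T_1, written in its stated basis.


D f = -(3/2)cos x - 3sin x
E_alpha D f = -(87/26)cos x + (3/13)sin x
D D f = -3cos x + (3/2)sin x
(E_alpha + D) D f = -(165/26)cos x + (45/26)sin x
E_pi/2 (E_alpha + D) D f = (45/26)cos x + (165/26)sin x

the result is g(x) = (45/26)cos x + (165/26)sin x


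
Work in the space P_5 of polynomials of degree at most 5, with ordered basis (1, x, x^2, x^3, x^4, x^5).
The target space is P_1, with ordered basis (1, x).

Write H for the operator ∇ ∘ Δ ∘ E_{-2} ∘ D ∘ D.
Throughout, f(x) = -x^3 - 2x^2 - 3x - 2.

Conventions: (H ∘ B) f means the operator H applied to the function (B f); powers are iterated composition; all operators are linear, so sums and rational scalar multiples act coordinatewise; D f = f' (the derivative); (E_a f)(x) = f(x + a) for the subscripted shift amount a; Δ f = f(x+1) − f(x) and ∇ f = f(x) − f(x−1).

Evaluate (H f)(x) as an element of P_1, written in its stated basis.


D f = -3x^2 - 4x - 3
D D f = -6x - 4
E_{-2} D D f = -6x + 8
Δ (E_{-2} ∘ D ∘ D) f = -6
∇ Δ (E_{-2} ∘ D ∘ D) f = 0

g(x) = 0


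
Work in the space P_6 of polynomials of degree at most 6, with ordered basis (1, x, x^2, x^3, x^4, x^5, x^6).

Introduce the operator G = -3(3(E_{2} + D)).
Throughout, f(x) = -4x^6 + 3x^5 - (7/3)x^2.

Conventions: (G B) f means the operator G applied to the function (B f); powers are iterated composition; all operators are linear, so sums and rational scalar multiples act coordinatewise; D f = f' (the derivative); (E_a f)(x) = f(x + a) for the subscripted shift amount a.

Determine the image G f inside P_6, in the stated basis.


the result is g(x) = 36x^6 + 621x^5 + 1755x^4 + 4680x^3 + 6501x^2 + 4878x + 1524

E_{2} f = -4x^6 - 45x^5 - 210x^4 - 520x^3 - (2167/3)x^2 - (1612/3)x - 508/3
D f = -24x^5 + 15x^4 - (14/3)x
(E_{2} + D) f = -4x^6 - 69x^5 - 195x^4 - 520x^3 - (2167/3)x^2 - 542x - 508/3
(3(E_{2} + D)) f = -12x^6 - 207x^5 - 585x^4 - 1560x^3 - 2167x^2 - 1626x - 508
(-3(3(E_{2} + D))) f = 36x^6 + 621x^5 + 1755x^4 + 4680x^3 + 6501x^2 + 4878x + 1524
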